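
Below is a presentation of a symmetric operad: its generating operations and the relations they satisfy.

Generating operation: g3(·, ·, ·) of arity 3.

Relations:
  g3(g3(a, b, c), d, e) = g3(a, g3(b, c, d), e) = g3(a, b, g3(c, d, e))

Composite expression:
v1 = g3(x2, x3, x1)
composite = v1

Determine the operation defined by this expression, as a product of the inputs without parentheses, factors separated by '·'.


The g3-tree's shape is irrelevant; the x-reading-order decides.
g3(x2, x3, x1) linearizes to x2 · x3 · x1

x2 · x3 · x1


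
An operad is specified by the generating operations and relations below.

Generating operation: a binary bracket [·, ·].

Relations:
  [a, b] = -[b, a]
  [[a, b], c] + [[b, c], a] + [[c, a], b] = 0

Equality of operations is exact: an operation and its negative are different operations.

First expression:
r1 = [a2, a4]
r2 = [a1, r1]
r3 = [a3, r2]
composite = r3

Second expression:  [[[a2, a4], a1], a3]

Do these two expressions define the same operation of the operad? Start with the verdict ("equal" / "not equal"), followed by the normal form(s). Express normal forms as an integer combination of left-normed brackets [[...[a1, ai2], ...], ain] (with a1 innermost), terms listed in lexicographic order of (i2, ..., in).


In normal form, the first expression is -[[[a1, a2], a4], a3] + [[[a1, a4], a2], a3]
In normal form, the second expression is -[[[a1, a2], a4], a3] + [[[a1, a4], a2], a3]
The normal forms match — equal.

equal; the common form is -[[[a1, a2], a4], a3] + [[[a1, a4], a2], a3]


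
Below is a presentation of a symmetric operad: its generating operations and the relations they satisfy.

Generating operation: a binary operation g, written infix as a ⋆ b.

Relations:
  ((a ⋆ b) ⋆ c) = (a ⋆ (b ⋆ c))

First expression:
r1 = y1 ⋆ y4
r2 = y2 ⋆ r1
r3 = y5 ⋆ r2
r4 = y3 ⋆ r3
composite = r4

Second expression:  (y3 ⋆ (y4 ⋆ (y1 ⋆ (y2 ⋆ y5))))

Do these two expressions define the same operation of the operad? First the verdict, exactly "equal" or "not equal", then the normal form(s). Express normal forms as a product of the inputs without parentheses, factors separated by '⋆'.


The first composite normalizes to y3 ⋆ y5 ⋆ y2 ⋆ y1 ⋆ y4
The second composite normalizes to y3 ⋆ y4 ⋆ y1 ⋆ y2 ⋆ y5
No match — not equal.

not equal: they reduce to y3 ⋆ y5 ⋆ y2 ⋆ y1 ⋆ y4 and y3 ⋆ y4 ⋆ y1 ⋆ y2 ⋆ y5


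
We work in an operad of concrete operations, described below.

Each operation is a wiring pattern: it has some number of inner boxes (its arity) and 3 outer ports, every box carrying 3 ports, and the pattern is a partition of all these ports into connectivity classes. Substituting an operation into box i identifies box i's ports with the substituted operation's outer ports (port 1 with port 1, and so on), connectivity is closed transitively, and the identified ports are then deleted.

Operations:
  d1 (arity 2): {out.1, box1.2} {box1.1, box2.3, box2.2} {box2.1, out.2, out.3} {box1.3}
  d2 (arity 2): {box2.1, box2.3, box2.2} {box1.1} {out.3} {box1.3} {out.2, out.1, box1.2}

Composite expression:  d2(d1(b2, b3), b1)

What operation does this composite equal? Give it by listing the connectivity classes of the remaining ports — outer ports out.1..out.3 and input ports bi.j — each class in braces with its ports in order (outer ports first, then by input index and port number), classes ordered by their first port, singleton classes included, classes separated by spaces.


{out.1, out.2, b3.1} {out.3} {b1.1, b1.2, b1.3} {b2.1, b3.2, b3.3} {b2.2} {b2.3}

Two ports join when wires chain via d2-identified ports.
stage d1: inputs (b2, b3), connectivity {out.1, b2.2} {out.2, out.3, b3.1} {b2.1, b3.2, b3.3} {b2.3}, out.j its boundary
stage d2: inputs (b2, b3, b1), connectivity {out.1, out.2, b3.1} {out.3} {b1.1, b1.2, b1.3} {b2.1, b3.2, b3.3} {b2.2} {b2.3}, out.j its boundary


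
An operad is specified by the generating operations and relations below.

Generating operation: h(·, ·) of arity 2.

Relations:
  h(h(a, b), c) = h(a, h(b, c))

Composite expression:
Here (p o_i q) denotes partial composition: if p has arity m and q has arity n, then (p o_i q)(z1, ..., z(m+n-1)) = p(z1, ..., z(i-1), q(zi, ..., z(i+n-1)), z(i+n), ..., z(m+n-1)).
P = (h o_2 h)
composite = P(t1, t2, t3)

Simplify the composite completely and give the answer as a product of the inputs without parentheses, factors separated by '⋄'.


t1 ⋄ t2 ⋄ t3

Under associativity of h, the answer is the t's in reading order.
h(t2, t3) unparenthesizes to t2 ⋄ t3
h(t1, h(t2, t3)) unparenthesizes to t1 ⋄ t2 ⋄ t3


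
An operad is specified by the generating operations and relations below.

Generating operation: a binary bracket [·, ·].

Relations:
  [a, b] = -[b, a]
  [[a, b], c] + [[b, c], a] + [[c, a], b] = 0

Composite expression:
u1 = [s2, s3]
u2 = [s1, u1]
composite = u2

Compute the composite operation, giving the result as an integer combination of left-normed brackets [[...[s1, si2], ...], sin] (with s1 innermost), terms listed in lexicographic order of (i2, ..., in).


[[s1, s2], s3] - [[s1, s3], s2]

A multilinear Lie element is pinned by s1-initial words (s1 innermost).
Composite bracket: [s1, [s2, s3]]
Each bracket splits as ab - ba, giving 4 signed words (2^2 = 4).
The s1-initial words carry the normal form:
  s1s2s3 appears with sign +1, giving the term +[[s1, s2], s3]
  s1s3s2 appears with sign -1, giving the term -[[s1, s3], s2]


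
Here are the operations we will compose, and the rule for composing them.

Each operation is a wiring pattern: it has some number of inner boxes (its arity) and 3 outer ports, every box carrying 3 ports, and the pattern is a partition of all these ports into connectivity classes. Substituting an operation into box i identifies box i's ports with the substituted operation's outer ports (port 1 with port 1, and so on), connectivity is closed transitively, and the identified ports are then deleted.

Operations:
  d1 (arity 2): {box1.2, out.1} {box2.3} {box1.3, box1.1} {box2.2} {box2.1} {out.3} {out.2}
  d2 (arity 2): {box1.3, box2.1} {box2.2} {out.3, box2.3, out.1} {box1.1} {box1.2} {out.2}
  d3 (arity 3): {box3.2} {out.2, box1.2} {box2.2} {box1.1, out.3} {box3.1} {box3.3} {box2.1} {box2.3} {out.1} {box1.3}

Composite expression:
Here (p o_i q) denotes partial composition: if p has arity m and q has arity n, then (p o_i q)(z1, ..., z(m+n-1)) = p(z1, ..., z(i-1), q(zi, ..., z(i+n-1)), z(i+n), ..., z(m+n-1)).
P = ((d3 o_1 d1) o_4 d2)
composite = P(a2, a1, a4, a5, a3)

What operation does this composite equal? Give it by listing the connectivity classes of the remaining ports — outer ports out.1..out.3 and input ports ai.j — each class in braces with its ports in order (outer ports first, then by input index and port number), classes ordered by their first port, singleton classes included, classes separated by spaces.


{out.1} {out.2} {out.3, a2.2} {a1.1} {a1.2} {a1.3} {a2.1, a2.3} {a3.1, a5.3} {a3.2} {a3.3} {a4.1} {a4.2} {a4.3} {a5.1} {a5.2}

Connectivity passes through glued d3-boundaries; trace each wire chain.
the subtree at d1 composes to {out.1, a2.2} {out.2} {out.3} {a1.1} {a1.2} {a1.3} {a2.1, a2.3} on (a2, a1); out.j = own outer ports
the subtree at d2 composes to {out.1, out.3, a3.3} {out.2} {a3.1, a5.3} {a3.2} {a5.1} {a5.2} on (a5, a3); out.j = own outer ports
the subtree at d3 composes to {out.1} {out.2} {out.3, a2.2} {a1.1} {a1.2} {a1.3} {a2.1, a2.3} {a3.1, a5.3} {a3.2} {a3.3} {a4.1} {a4.2} {a4.3} {a5.1} {a5.2} on (a2, a1, a4, a5, a3); out.j = own outer ports


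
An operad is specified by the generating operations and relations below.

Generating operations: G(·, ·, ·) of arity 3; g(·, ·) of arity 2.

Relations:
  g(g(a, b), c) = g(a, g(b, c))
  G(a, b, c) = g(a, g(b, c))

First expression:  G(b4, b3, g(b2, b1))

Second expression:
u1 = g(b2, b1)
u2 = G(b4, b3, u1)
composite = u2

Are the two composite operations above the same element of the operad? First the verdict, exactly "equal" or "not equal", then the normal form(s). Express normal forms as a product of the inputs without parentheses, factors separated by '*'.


equal; both compose to b4 * b3 * b2 * b1

The first composite normalizes to b4 * b3 * b2 * b1
The second composite normalizes to b4 * b3 * b2 * b1
One common form — equal.


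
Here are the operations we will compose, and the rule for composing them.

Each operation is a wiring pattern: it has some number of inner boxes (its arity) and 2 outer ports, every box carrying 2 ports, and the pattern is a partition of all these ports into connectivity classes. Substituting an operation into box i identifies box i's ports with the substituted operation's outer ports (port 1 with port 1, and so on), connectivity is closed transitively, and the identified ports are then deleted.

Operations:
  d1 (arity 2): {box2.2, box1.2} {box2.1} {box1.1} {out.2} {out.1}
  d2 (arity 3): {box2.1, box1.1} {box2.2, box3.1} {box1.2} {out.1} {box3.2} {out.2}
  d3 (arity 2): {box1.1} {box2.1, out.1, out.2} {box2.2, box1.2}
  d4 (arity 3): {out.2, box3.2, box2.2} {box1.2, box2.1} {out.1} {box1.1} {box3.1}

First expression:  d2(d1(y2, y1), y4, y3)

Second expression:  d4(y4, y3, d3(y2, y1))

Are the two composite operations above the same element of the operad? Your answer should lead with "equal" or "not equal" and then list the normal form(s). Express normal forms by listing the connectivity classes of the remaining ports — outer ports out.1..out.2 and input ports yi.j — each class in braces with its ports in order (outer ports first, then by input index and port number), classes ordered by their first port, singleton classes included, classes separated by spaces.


not equal: they reduce to {out.1} {out.2} {y1.1} {y1.2, y2.2} {y2.1} {y3.1, y4.2} {y3.2} {y4.1} and {out.1} {out.2, y1.1, y3.2} {y1.2, y2.2} {y2.1} {y3.1, y4.2} {y4.1}


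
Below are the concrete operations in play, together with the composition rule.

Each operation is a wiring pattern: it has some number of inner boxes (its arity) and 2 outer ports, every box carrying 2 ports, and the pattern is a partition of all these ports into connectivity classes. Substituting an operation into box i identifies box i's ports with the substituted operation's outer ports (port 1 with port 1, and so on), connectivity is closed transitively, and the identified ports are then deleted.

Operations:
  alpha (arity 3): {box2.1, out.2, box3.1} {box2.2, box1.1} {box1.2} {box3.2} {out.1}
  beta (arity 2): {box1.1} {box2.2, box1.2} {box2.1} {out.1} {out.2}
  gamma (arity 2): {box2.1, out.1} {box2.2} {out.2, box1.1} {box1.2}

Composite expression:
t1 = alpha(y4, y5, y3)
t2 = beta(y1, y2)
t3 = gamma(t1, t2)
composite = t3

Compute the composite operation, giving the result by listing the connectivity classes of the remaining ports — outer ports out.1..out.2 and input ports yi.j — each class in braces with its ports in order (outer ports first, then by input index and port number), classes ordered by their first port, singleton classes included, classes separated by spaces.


{out.1} {out.2} {y1.1} {y1.2, y2.2} {y2.1} {y3.1, y5.1} {y3.2} {y4.1, y5.2} {y4.2}

Substituting into gamma glues patterns; closure does the rest.
through alpha, on inputs (y4, y5, y3): {out.1} {out.2, y3.1, y5.1} {y3.2} {y4.1, y5.2} {y4.2} (out.j = stage outer ports)
through beta, on inputs (y1, y2): {out.1} {out.2} {y1.1} {y1.2, y2.2} {y2.1} (out.j = stage outer ports)
through gamma, on inputs (y4, y5, y3, y1, y2): {out.1} {out.2} {y1.1} {y1.2, y2.2} {y2.1} {y3.1, y5.1} {y3.2} {y4.1, y5.2} {y4.2} (out.j = stage outer ports)


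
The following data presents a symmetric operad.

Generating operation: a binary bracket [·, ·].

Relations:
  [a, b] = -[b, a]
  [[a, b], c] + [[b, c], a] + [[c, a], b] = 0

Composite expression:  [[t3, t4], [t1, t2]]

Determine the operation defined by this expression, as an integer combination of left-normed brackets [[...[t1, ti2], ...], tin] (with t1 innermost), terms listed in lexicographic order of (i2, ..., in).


-[[[t1, t2], t3], t4] + [[[t1, t2], t4], t3]

Antisymmetry and Jacobi reduce to t1-anchored left-normed brackets.
Composite bracket: [[t3, t4], [t1, t2]]
Expanding via [a, b] = ab - ba: 8 signed words (2^3 = 8).
Only words starting with t1 matter:
  t1t2t3t4 appears with sign -1, giving the term -[[[t1, t2], t3], t4]
  t1t2t4t3 appears with sign +1, giving the term +[[[t1, t2], t4], t3]


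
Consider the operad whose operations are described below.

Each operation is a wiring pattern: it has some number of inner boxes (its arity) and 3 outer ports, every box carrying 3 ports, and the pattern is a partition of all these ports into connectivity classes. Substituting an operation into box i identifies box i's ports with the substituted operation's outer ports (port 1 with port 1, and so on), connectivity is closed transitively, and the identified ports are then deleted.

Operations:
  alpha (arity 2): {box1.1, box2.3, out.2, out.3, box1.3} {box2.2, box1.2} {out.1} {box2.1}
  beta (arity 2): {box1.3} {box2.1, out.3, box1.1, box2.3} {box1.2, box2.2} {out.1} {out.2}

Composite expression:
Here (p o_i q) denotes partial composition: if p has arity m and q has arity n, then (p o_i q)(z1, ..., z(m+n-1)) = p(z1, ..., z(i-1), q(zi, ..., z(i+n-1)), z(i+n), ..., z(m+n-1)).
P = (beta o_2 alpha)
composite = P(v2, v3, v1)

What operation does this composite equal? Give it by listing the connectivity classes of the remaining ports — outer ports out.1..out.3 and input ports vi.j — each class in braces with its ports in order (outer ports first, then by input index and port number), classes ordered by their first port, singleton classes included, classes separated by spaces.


{out.1} {out.2} {out.3, v1.3, v2.1, v2.2, v3.1, v3.3} {v1.1} {v1.2, v3.2} {v2.3}

Two ports join when wires chain via beta-identified ports.
the subtree at alpha composes to {out.1} {out.2, out.3, v1.3, v3.1, v3.3} {v1.1} {v1.2, v3.2} on (v3, v1); out.j = own outer ports
the subtree at beta composes to {out.1} {out.2} {out.3, v1.3, v2.1, v2.2, v3.1, v3.3} {v1.1} {v1.2, v3.2} {v2.3} on (v2, v3, v1); out.j = own outer ports


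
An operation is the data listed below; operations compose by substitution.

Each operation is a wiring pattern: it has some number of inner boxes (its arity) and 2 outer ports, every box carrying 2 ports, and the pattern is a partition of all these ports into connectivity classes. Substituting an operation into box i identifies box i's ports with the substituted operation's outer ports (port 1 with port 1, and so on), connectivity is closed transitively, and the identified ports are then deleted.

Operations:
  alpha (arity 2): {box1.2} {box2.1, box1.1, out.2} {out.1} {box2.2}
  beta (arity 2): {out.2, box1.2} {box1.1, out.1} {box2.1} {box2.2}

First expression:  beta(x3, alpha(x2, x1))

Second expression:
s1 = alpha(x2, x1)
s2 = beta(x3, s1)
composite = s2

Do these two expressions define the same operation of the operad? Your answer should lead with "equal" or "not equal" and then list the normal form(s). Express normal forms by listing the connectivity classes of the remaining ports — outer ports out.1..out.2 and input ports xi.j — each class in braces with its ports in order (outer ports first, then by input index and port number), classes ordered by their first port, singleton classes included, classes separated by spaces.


equal: each reduces to {out.1, x3.1} {out.2, x3.2} {x1.1, x2.1} {x1.2} {x2.2}

Normal form of the first expression: {out.1, x3.1} {out.2, x3.2} {x1.1, x2.1} {x1.2} {x2.2}
Normal form of the second expression: {out.1, x3.1} {out.2, x3.2} {x1.1, x2.1} {x1.2} {x2.2}
Both agree, so they are equal.


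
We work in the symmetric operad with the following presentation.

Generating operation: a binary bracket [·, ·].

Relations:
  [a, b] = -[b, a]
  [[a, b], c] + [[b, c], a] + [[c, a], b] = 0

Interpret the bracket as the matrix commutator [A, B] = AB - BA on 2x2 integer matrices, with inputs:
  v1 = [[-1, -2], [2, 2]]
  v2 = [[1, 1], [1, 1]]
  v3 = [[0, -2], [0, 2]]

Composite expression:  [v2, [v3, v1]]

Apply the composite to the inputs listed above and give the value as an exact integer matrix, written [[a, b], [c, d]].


[[6, 8], [-8, -6]]

[v3, v1] = [[-4, -2], [4, 4]]
[v2, [v3, v1]] = [[6, 8], [-8, -6]]


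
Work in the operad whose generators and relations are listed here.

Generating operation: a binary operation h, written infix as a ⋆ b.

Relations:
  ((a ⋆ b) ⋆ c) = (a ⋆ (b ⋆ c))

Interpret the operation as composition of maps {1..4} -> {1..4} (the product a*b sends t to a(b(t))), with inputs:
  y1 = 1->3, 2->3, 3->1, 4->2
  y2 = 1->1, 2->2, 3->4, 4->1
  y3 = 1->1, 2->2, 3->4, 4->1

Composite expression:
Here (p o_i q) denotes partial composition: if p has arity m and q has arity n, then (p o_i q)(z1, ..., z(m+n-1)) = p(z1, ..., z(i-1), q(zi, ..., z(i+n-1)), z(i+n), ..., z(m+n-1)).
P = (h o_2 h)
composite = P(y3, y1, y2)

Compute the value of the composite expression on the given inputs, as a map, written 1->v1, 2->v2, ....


1->4, 2->4, 3->2, 4->4

(y1 ⋆ y2) = 1->3, 2->3, 3->2, 4->3
(y3 ⋆ (y1 ⋆ y2)) = 1->4, 2->4, 3->2, 4->4


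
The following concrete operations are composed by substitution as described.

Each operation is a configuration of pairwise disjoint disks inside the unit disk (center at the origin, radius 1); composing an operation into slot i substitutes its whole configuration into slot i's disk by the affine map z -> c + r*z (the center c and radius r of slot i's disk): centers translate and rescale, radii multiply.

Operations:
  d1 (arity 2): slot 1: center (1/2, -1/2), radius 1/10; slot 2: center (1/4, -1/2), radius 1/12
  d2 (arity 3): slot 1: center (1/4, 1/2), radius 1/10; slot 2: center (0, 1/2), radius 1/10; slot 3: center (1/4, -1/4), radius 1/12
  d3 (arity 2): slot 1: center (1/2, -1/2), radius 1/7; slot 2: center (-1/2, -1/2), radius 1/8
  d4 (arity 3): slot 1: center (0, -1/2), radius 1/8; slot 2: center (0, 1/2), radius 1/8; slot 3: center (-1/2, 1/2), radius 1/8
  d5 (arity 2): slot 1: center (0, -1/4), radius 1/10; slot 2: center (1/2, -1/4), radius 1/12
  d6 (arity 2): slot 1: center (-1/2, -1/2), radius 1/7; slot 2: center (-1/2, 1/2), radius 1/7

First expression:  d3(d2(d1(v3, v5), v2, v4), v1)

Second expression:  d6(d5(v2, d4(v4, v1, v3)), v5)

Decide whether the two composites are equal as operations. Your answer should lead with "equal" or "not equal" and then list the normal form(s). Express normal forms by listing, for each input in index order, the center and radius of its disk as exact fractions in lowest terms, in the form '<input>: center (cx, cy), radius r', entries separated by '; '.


In normal form, the first expression is v1: center (-1/2, -1/2), radius 1/8; v2: center (1/2, -3/7), radius 1/70; v3: center (19/35, -61/140), radius 1/700; v4: center (15/28, -15/28), radius 1/84; v5: center (151/280, -61/140), radius 1/840
In normal form, the second expression is v1: center (-3/7, -89/168), radius 1/672; v2: center (-1/2, -15/28), radius 1/70; v3: center (-73/168, -89/168), radius 1/672; v4: center (-3/7, -13/24), radius 1/672; v5: center (-1/2, 1/2), radius 1/7
No match — not equal.

not equal — first v1: center (-1/2, -1/2), radius 1/8; v2: center (1/2, -3/7), radius 1/70; v3: center (19/35, -61/140), radius 1/700; v4: center (15/28, -15/28), radius 1/84; v5: center (151/280, -61/140), radius 1/840, second v1: center (-3/7, -89/168), radius 1/672; v2: center (-1/2, -15/28), radius 1/70; v3: center (-73/168, -89/168), radius 1/672; v4: center (-3/7, -13/24), radius 1/672; v5: center (-1/2, 1/2), radius 1/7


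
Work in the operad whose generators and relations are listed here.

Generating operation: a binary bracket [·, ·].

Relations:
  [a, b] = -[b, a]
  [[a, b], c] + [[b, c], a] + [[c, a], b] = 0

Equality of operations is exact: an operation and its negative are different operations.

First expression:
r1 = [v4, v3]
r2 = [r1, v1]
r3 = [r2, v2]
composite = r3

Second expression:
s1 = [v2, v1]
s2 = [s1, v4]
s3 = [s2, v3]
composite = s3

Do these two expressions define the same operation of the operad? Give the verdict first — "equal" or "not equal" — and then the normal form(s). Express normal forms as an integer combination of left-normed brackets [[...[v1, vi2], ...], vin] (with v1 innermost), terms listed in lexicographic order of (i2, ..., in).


not equal: they reduce to [[[v1, v3], v4], v2] - [[[v1, v4], v3], v2] and -[[[v1, v2], v4], v3]

Normal form of the first expression: [[[v1, v3], v4], v2] - [[[v1, v4], v3], v2]
Normal form of the second expression: -[[[v1, v2], v4], v3]
The forms do not match — not equal.


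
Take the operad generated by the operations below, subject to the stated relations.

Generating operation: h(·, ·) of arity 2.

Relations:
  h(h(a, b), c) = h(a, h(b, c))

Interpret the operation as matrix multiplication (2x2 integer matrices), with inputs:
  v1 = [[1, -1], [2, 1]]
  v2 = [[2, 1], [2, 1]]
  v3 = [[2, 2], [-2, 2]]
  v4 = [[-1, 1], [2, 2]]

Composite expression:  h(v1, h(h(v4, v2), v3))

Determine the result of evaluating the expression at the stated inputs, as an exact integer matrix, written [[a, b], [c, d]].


h(v4, v2) = [[0, 0], [8, 4]]
h(h(v4, v2), v3) = [[0, 0], [8, 24]]
h(v1, h(h(v4, v2), v3)) = [[-8, -24], [8, 24]]

[[-8, -24], [8, 24]]


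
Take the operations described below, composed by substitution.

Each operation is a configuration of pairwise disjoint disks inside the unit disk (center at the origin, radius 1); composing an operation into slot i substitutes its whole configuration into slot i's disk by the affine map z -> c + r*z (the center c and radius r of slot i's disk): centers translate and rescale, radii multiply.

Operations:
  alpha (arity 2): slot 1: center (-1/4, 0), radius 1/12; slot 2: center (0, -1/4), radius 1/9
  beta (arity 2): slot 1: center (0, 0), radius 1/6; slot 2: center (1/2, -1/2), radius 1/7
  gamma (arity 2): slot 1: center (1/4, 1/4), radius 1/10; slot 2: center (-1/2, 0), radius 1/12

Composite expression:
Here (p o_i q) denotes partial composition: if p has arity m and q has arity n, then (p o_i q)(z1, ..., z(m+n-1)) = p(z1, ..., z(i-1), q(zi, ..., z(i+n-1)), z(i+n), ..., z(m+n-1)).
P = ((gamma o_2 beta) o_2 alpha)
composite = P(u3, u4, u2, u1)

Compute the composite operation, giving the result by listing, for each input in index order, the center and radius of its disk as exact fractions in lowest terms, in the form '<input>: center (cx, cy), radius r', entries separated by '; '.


u1: center (-11/24, -1/24), radius 1/84; u2: center (-1/2, -1/288), radius 1/648; u3: center (1/4, 1/4), radius 1/10; u4: center (-145/288, 0), radius 1/864

Only the slot chain above each u matters under gamma; compose those maps.
input u3: applying the 1 nested substitution gives center (1/4, 1/4), radius 1/10
input u4: applying the 3 nested substitutions gives center (-145/288, 0), radius 1/864
input u2: applying the 3 nested substitutions gives center (-1/2, -1/288), radius 1/648
input u1: applying the 2 nested substitutions gives center (-11/24, -1/24), radius 1/84


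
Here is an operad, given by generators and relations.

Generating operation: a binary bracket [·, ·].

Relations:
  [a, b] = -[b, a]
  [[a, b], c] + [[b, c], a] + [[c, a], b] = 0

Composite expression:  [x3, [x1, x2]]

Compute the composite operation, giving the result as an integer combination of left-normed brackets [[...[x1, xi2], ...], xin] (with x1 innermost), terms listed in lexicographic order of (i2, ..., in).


Left-normed coefficients sit on the x1-initial expansion words.
Composite bracket: [x3, [x1, x2]]
Applying ab - ba throughout gives 4 signed words (2^2 = 4).
Collect the words opening with x1:
  x1x2x3 (sign -1) contributes -[[x1, x2], x3]

-[[x1, x2], x3]


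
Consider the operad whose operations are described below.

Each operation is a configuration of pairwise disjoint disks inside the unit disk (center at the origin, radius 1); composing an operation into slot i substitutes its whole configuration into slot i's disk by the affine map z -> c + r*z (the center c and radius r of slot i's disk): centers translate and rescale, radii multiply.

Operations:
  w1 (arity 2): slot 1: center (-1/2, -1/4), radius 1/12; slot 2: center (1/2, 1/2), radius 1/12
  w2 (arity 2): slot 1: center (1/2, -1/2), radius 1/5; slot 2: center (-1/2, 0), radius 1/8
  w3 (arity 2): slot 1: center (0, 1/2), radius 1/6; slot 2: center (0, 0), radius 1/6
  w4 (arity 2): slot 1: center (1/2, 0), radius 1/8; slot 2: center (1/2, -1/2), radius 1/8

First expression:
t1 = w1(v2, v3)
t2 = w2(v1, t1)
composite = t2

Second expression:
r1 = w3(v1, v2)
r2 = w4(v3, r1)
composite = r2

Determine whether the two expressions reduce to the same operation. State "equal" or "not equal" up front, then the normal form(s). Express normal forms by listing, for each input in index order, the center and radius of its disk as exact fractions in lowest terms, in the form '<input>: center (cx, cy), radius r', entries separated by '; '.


not equal: they reduce to v1: center (1/2, -1/2), radius 1/5; v2: center (-9/16, -1/32), radius 1/96; v3: center (-7/16, 1/16), radius 1/96 and v1: center (1/2, -7/16), radius 1/48; v2: center (1/2, -1/2), radius 1/48; v3: center (1/2, 0), radius 1/8

The first expression, normalized: v1: center (1/2, -1/2), radius 1/5; v2: center (-9/16, -1/32), radius 1/96; v3: center (-7/16, 1/16), radius 1/96
The second expression, normalized: v1: center (1/2, -7/16), radius 1/48; v2: center (1/2, -1/2), radius 1/48; v3: center (1/2, 0), radius 1/8
No match — not equal.


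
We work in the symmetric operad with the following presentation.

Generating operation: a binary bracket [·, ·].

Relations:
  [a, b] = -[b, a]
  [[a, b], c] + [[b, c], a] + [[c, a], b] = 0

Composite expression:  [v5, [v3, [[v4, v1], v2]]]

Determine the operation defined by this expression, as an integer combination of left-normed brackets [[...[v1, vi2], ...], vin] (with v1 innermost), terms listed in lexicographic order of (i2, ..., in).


A multilinear Lie element is pinned by v1-initial words (v1 innermost).
Composite bracket: [v5, [v3, [[v4, v1], v2]]]
Each bracket splits as ab - ba, giving 16 signed words (2^4 = 16).
Coefficients come from the v1-initial words:
  from v1v4v2v3v5, sign -1: term -[[[[v1, v4], v2], v3], v5]

-[[[[v1, v4], v2], v3], v5]


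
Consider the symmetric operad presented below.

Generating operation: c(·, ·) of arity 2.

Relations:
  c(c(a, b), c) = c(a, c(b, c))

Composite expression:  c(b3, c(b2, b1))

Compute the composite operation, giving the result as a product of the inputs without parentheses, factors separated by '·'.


b3 · b2 · b1

Under associativity of c, the answer is the b's in reading order.
c(b2, b1) flattens to b2 · b1
c(b3, c(b2, b1)) flattens to b3 · b2 · b1


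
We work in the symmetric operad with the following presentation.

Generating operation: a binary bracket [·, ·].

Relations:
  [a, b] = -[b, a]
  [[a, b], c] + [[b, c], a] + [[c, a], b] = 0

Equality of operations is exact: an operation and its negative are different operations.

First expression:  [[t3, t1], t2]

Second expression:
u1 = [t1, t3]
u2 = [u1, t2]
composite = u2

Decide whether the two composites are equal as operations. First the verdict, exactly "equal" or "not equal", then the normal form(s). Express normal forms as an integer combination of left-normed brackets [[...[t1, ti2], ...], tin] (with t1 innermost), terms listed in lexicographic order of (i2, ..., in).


not equal: they reduce to -[[t1, t3], t2] and [[t1, t3], t2]

The first expression reduces to -[[t1, t3], t2]
The second expression reduces to [[t1, t3], t2]
The forms do not match — not equal.


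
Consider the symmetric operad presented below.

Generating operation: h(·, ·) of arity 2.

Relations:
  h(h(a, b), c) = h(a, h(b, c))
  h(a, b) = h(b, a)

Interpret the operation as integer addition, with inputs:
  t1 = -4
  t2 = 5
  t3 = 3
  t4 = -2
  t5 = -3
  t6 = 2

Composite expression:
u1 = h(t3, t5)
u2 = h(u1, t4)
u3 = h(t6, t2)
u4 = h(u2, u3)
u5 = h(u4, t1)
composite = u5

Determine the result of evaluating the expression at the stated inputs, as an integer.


1

h(t3, t5) = 0
h(h(t3, t5), t4) = -2
h(t6, t2) = 7
h(h(h(t3, t5), t4), h(t6, t2)) = 5
h(h(h(h(t3, t5), t4), h(t6, t2)), t1) = 1


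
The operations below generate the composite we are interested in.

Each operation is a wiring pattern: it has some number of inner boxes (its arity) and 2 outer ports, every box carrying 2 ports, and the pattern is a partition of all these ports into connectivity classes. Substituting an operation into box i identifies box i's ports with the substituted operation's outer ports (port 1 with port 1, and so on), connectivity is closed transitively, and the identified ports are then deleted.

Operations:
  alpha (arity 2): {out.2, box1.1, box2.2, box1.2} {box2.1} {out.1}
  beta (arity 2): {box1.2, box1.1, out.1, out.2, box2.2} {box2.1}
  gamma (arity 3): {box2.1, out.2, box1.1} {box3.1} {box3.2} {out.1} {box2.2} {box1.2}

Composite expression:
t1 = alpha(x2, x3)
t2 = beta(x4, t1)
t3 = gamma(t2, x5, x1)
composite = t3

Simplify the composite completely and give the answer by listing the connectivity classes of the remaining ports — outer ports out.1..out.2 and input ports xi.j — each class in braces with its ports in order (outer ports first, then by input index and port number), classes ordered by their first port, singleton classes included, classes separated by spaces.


After gluing at gamma, chains via deleted ports link the x-ports.
the subtree at alpha composes to {out.1} {out.2, x2.1, x2.2, x3.2} {x3.1} on (x2, x3); out.j = own outer ports
the subtree at beta composes to {out.1, out.2, x2.1, x2.2, x3.2, x4.1, x4.2} {x3.1} on (x4, x2, x3); out.j = own outer ports
the subtree at gamma composes to {out.1} {out.2, x2.1, x2.2, x3.2, x4.1, x4.2, x5.1} {x1.1} {x1.2} {x3.1} {x5.2} on (x4, x2, x3, x5, x1); out.j = own outer ports

{out.1} {out.2, x2.1, x2.2, x3.2, x4.1, x4.2, x5.1} {x1.1} {x1.2} {x3.1} {x5.2}


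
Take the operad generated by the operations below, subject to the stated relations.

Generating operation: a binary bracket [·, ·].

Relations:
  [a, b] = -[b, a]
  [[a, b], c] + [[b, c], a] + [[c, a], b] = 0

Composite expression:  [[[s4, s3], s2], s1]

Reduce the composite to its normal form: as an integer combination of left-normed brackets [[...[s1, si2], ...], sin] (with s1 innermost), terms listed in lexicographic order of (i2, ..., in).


Expand each bracket as ab - ba; the s1-initial words give the coefficients.
Composite bracket: [[[s4, s3], s2], s1]
Applying ab - ba throughout gives 8 signed words (2^3 = 8).
The s1-initial words carry the normal form:
  the word s1s2s3s4 carries sign -1 and contributes -[[[s1, s2], s3], s4]
  the word s1s2s4s3 carries sign +1 and contributes +[[[s1, s2], s4], s3]
  the word s1s3s4s2 carries sign +1 and contributes +[[[s1, s3], s4], s2]
  the word s1s4s3s2 carries sign -1 and contributes -[[[s1, s4], s3], s2]

-[[[s1, s2], s3], s4] + [[[s1, s2], s4], s3] + [[[s1, s3], s4], s2] - [[[s1, s4], s3], s2]


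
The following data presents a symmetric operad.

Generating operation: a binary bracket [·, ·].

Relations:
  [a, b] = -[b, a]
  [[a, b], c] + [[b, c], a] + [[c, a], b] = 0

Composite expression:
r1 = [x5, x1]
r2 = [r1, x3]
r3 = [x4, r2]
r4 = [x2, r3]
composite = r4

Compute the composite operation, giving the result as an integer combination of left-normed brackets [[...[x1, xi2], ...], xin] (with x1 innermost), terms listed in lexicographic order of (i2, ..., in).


-[[[[x1, x5], x3], x4], x2]


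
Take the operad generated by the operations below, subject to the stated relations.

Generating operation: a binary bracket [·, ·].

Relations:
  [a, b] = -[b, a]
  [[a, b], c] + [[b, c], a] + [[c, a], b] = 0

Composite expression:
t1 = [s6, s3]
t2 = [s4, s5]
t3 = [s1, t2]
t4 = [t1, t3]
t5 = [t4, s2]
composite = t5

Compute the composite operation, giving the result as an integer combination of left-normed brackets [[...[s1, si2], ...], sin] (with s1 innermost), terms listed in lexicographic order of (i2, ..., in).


[[[[[s1, s4], s5], s3], s6], s2] - [[[[[s1, s4], s5], s6], s3], s2] - [[[[[s1, s5], s4], s3], s6], s2] + [[[[[s1, s5], s4], s6], s3], s2]

Skip Jacobi rewriting: expand, keep s1-initial words, read off terms.
Composite bracket: [[[s6, s3], [s1, [s4, s5]]], s2]
The bracket unfolds into 32 signed words via [a, b] = ab - ba (2^5 = 32).
Keep just the words that open with s1:
  sign of s1s4s5s3s6s2 is +1, so it contributes +[[[[[s1, s4], s5], s3], s6], s2]
  sign of s1s4s5s6s3s2 is -1, so it contributes -[[[[[s1, s4], s5], s6], s3], s2]
  sign of s1s5s4s3s6s2 is -1, so it contributes -[[[[[s1, s5], s4], s3], s6], s2]
  sign of s1s5s4s6s3s2 is +1, so it contributes +[[[[[s1, s5], s4], s6], s3], s2]


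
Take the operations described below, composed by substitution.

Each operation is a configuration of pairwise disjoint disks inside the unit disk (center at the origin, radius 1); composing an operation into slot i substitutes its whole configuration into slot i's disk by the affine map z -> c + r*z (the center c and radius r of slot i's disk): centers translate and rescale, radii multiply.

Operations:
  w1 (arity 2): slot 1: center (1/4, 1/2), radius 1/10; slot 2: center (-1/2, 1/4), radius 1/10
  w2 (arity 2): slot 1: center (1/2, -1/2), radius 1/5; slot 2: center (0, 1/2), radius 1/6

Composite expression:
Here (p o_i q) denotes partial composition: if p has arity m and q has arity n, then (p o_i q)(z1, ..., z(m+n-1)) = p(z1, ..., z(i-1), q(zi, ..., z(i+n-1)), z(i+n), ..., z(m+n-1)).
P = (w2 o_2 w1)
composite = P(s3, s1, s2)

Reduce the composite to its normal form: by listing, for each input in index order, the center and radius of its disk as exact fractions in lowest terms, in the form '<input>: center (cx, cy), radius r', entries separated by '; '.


Only the slot chain above each s matters under w2; compose those maps.
s3: after 1 affine step, its disk has center (1/2, -1/2), radius 1/5
s1: after 2 affine steps, its disk has center (1/24, 7/12), radius 1/60
s2: after 2 affine steps, its disk has center (-1/12, 13/24), radius 1/60

s1: center (1/24, 7/12), radius 1/60; s2: center (-1/12, 13/24), radius 1/60; s3: center (1/2, -1/2), radius 1/5


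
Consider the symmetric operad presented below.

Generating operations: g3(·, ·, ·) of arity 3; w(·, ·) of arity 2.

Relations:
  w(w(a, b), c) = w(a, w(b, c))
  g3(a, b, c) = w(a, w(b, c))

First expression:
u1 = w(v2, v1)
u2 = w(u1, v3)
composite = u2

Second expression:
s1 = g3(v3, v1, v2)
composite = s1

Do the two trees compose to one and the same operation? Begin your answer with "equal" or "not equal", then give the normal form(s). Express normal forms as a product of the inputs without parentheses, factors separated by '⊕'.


The first expression, normalized: v2 ⊕ v1 ⊕ v3
The second expression, normalized: v3 ⊕ v1 ⊕ v2
No match — not equal.

not equal; first: v2 ⊕ v1 ⊕ v3; second: v3 ⊕ v1 ⊕ v2


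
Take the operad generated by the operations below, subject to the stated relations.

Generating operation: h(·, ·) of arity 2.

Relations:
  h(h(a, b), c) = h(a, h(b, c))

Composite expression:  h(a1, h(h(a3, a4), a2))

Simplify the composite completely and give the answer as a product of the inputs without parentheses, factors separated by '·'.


Every regrouping of h is equal, so read the a-inputs in written order.
h(a3, a4) linearizes to a3 · a4
h(h(a3, a4), a2) linearizes to a3 · a4 · a2
h(a1, h(h(a3, a4), a2)) linearizes to a1 · a3 · a4 · a2

a1 · a3 · a4 · a2


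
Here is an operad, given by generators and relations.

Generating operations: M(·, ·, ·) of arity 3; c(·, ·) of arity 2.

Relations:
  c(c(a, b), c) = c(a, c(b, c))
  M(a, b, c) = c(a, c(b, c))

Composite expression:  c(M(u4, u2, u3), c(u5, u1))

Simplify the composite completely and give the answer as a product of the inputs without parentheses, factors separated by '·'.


u4 · u2 · u3 · u5 · u1

Key point: c is associative — brackets drop, the u-order remains.
M(u4, u2, u3) unparenthesizes to u4 · u2 · u3
c(u5, u1) unparenthesizes to u5 · u1
c(M(u4, u2, u3), c(u5, u1)) unparenthesizes to u4 · u2 · u3 · u5 · u1


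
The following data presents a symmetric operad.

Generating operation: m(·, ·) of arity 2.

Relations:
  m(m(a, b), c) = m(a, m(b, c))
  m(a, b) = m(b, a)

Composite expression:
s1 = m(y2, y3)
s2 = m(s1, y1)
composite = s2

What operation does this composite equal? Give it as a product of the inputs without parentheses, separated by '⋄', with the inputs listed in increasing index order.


y1 ⋄ y2 ⋄ y3

Reordering under m is free, so list the y-inputs canonically.
m(y2, y3) flattens to y2 ⋄ y3
m(m(y2, y3), y1) flattens to y2 ⋄ y3 ⋄ y1
sorting the factors by input index: y1 ⋄ y2 ⋄ y3


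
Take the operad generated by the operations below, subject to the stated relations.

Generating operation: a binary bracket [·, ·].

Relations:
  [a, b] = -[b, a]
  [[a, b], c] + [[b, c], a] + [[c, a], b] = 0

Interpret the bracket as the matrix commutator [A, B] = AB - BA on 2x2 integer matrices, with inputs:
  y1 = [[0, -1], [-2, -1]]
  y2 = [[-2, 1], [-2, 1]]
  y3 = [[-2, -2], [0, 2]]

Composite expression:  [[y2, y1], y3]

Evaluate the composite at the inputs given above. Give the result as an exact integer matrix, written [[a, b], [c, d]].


[[-16, 24], [32, 16]]


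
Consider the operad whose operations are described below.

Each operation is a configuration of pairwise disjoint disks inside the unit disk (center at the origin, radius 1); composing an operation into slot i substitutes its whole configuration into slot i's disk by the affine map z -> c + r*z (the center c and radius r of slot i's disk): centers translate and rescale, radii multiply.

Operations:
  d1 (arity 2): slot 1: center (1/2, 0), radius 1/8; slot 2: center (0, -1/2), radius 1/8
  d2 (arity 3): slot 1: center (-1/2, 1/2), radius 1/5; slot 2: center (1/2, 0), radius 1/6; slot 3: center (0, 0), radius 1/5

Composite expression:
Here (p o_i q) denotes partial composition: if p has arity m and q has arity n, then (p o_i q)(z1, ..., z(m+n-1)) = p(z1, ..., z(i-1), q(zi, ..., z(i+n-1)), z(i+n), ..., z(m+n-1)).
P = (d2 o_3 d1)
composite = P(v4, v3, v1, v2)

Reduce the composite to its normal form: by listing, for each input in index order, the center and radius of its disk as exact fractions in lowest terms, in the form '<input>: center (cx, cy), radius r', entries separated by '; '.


Below d2, radii multiply path by path; the v-disk centers shift.
v4 passes through 1 substitution, ending at center (-1/2, 1/2), radius 1/5
v3 passes through 1 substitution, ending at center (1/2, 0), radius 1/6
v1 passes through 2 substitutions, ending at center (1/10, 0), radius 1/40
v2 passes through 2 substitutions, ending at center (0, -1/10), radius 1/40

v1: center (1/10, 0), radius 1/40; v2: center (0, -1/10), radius 1/40; v3: center (1/2, 0), radius 1/6; v4: center (-1/2, 1/2), radius 1/5


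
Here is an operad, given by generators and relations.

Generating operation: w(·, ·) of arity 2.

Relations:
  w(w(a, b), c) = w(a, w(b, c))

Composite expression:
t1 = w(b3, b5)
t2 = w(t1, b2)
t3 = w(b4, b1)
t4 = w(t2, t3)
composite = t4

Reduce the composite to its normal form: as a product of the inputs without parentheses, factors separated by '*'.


b3 * b5 * b2 * b4 * b1

Under associativity of w, the answer is the b's in reading order.
w(b3, b5) reduces to b3 * b5
w(w(b3, b5), b2) reduces to b3 * b5 * b2
w(b4, b1) reduces to b4 * b1
w(w(w(b3, b5), b2), w(b4, b1)) reduces to b3 * b5 * b2 * b4 * b1


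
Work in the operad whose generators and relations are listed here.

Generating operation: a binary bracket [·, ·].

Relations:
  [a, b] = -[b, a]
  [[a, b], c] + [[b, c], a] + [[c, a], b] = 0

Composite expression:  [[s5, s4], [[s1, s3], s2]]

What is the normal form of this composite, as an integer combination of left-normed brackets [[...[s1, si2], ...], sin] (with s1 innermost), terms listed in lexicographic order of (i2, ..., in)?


Antisymmetry and Jacobi reduce to s1-anchored left-normed brackets.
Composite bracket: [[s5, s4], [[s1, s3], s2]]
Applying ab - ba throughout gives 16 signed words (2^4 = 16).
Collect the words opening with s1:
  the word s1s3s2s4s5 carries sign +1 and contributes +[[[[s1, s3], s2], s4], s5]
  the word s1s3s2s5s4 carries sign -1 and contributes -[[[[s1, s3], s2], s5], s4]

[[[[s1, s3], s2], s4], s5] - [[[[s1, s3], s2], s5], s4]
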